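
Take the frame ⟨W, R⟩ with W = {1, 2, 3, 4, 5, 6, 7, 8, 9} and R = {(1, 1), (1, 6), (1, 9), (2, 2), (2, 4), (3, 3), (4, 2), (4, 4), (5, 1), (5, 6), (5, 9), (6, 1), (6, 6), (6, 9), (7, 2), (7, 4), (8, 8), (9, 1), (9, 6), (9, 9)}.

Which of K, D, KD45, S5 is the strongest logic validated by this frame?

KD45

Serial (axiom D): yes — every world has a successor (e.g. 1 R 1).
Euclidean (axiom 5): yes — any two successors of a common world are R-related.
Transitive (axiom 4): yes — every two-step R-path is closed by a direct edge.
Reflexive (axiom T): no — 5 is not related to itself.
So F validates K, D, KD45; S5 would additionally require R to be reflexive. The strongest is KD45.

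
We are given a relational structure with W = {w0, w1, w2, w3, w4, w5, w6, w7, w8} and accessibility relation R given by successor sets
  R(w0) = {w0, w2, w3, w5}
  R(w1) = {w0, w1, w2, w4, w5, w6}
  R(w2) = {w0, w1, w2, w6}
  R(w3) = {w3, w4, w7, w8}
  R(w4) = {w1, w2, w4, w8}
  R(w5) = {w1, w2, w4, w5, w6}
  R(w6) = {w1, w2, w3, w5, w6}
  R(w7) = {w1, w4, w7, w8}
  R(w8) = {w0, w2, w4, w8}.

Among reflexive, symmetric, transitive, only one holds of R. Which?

reflexive

Reflexive: yes — every world is R-related to itself.
Symmetric: no — w0 R w3 but not w3 R w0.
Transitive: no — w0 R w2 and w2 R w1, but not w0 R w1.
Only reflexive holds.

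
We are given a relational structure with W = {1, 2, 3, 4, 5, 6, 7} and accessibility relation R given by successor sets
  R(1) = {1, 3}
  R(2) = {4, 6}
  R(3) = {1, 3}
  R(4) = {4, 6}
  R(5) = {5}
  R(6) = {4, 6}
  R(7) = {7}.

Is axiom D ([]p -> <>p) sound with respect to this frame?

The schema D characterises exactly the serial frames.
Serial: yes — every world has a successor (e.g. 1 R 1).

Yes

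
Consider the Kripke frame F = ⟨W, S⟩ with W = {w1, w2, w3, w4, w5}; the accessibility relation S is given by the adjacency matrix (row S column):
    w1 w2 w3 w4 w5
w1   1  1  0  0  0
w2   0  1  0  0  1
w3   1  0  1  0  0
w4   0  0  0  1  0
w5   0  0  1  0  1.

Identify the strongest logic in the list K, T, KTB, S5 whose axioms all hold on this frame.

Reflexive (axiom T): yes — every world is S-related to itself.
Symmetric (axiom B): no — w1 S w2 but not w2 S w1.
Euclidean (axiom 5): no — w1 S w2 and w1 S w1, but not w2 S w1.
So F validates K, T; KTB would additionally require S to be symmetric. The strongest is T.

T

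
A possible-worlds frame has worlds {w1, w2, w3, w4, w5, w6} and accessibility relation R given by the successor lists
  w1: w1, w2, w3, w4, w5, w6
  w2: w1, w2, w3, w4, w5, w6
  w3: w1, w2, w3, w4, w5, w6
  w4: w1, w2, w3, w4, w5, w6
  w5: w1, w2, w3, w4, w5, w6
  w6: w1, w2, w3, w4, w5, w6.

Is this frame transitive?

Transitive: yes — every two-step R-path is closed by a direct edge.

Yes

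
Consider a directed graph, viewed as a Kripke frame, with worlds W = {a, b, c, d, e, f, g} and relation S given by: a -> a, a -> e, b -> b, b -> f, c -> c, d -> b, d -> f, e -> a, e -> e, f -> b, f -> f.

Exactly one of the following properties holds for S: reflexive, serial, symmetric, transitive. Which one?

transitive

Reflexive: no — d is not related to itself.
Serial: no — g has no S-successor.
Symmetric: no — d S b but not b S d.
Transitive: yes — every two-step S-path is closed by a direct edge.
Only transitive holds.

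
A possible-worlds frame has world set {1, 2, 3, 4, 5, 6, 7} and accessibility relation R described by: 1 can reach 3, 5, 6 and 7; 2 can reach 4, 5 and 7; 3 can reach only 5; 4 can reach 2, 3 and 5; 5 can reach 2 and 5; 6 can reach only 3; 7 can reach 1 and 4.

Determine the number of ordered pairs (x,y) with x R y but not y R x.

Enumerating: (1,3), (1,5), (1,6), (2,7), (3,5), (4,3), (4,5), (6,3), (7,4).

9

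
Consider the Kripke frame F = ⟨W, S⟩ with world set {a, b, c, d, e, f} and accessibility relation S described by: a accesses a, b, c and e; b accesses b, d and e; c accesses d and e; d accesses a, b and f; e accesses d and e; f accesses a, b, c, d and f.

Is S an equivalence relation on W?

Reflexive: no — c is not related to itself.
Symmetric: no — a S b but not b S a.
Transitive: no — a S b and b S d, but not a S d.
So S is not an equivalence relation.

No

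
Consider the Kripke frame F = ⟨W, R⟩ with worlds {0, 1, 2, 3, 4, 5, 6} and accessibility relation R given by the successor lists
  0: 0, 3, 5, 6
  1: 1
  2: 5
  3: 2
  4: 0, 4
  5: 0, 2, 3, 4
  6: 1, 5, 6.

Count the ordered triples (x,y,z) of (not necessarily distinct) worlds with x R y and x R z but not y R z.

27

Enumerating: (0,3,0), (0,3,3), (0,3,5), (0,3,6), (0,5,5), (0,5,6), (0,6,0), (0,6,3), (2,5,5), (3,2,2), (4,0,4), (5,0,2), … and 15 more.
Total: 27.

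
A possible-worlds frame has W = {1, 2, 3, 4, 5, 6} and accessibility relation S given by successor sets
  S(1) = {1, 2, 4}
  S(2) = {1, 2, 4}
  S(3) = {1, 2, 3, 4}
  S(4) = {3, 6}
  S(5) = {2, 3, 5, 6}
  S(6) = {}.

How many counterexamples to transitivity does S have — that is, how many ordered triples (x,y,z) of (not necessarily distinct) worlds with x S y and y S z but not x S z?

Enumerating: (1,4,3), (1,4,6), (2,4,3), (2,4,6), (3,4,6), (4,3,1), (4,3,2), (4,3,4), (5,2,1), (5,2,4), (5,3,1), (5,3,4).

12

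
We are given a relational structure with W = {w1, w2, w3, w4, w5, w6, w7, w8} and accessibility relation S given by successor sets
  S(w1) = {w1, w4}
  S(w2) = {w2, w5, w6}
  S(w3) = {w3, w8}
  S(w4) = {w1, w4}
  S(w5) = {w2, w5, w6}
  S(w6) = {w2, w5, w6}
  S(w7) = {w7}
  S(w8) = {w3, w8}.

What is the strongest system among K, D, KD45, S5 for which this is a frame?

S5

Serial (axiom D): yes — every world has a successor (e.g. w1 S w1).
Euclidean (axiom 5): yes — any two successors of a common world are S-related.
Transitive (axiom 4): yes — every two-step S-path is closed by a direct edge.
Reflexive (axiom T): yes — every world is S-related to itself.
So F validates K, D, KD45, S5. The strongest is S5.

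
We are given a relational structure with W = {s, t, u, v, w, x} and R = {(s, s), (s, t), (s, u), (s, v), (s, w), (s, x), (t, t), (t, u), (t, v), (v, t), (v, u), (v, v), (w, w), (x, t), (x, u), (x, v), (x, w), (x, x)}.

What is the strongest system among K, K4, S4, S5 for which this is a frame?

Transitive (axiom 4): yes — every two-step R-path is closed by a direct edge.
Reflexive (axiom T): no — u is not related to itself.
Euclidean (axiom 5): no — s R t and s R w, but not t R w.
So F validates K, K4; S4 would additionally require R to be reflexive. The strongest is K4.

K4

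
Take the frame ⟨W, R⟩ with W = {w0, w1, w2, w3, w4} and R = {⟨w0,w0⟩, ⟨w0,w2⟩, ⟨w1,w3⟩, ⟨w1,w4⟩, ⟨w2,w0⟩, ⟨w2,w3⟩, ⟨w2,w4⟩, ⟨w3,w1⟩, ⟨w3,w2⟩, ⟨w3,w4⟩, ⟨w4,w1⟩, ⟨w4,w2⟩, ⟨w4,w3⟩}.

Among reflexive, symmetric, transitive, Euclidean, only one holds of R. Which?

symmetric

Reflexive: no — w1 is not related to itself.
Symmetric: yes — every pair in R has its reverse in R.
Transitive: no — w0 R w2 and w2 R w3, but not w0 R w3.
Euclidean: no — w2 R w0 and w2 R w3, but not w0 R w3.
Only symmetric holds.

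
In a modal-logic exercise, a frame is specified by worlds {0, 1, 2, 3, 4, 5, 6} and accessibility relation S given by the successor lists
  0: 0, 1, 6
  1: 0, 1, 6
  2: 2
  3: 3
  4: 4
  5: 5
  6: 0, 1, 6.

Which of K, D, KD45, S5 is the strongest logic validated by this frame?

S5

Serial (axiom D): yes — every world has a successor (e.g. 0 S 0).
Euclidean (axiom 5): yes — any two successors of a common world are S-related.
Transitive (axiom 4): yes — every two-step S-path is closed by a direct edge.
Reflexive (axiom T): yes — every world is S-related to itself.
So F validates K, D, KD45, S5. The strongest is S5.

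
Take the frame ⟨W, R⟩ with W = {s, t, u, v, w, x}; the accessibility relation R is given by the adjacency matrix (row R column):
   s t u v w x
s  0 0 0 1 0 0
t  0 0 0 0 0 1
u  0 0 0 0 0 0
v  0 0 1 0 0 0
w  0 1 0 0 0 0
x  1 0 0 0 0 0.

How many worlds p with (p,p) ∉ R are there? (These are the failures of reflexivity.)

6

Enumerating: s, t, u, v, w, x.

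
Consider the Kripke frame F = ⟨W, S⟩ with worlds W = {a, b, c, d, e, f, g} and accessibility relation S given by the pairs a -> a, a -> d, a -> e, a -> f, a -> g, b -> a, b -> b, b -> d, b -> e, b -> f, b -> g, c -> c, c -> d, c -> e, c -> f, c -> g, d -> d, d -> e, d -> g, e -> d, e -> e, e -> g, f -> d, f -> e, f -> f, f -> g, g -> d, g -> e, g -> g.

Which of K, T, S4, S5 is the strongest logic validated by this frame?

Reflexive (axiom T): yes — every world is S-related to itself.
Transitive (axiom 4): yes — every two-step S-path is closed by a direct edge.
Euclidean (axiom 5): no — a S d and a S f, but not d S f.
So F validates K, T, S4; S5 would additionally require S to be Euclidean. The strongest is S4.

S4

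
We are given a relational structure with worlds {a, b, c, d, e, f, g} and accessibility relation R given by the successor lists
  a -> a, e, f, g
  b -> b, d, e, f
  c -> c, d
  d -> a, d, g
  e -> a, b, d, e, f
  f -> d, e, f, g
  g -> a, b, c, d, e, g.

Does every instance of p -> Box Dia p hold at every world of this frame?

By correspondence theory, B is valid on a frame iff R is symmetric.
Symmetric: no — a R f but not f R a.

No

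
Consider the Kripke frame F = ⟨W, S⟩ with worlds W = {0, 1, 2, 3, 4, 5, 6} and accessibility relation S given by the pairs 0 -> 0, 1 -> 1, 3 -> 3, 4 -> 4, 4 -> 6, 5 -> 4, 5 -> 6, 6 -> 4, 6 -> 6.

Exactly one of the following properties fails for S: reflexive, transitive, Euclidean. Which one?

reflexive

Reflexive: no — 2 is not related to itself.
Transitive: yes — every two-step S-path is closed by a direct edge.
Euclidean: yes — any two successors of a common world are S-related.
Only reflexive fails.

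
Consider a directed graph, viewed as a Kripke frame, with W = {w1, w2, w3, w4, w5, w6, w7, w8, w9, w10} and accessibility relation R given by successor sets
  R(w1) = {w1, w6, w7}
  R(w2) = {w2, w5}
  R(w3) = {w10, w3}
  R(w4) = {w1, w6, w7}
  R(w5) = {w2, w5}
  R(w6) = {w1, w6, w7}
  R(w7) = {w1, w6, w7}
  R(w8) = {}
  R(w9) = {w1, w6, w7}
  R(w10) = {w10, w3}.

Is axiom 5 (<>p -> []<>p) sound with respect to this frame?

Axiom 5 corresponds to the accessibility relation being Euclidean.
Euclidean: yes — any two successors of a common world are R-related.

Yes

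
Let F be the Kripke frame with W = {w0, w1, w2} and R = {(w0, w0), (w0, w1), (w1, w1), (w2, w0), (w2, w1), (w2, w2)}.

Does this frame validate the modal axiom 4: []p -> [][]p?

Yes

By correspondence theory, 4 is valid on a frame iff R is transitive.
Transitive: yes — every two-step R-path is closed by a direct edge.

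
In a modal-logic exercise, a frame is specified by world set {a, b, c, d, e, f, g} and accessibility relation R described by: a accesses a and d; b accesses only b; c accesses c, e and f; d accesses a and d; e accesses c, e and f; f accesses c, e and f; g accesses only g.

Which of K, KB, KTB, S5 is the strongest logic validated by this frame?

Symmetric (axiom B): yes — every pair in R has its reverse in R.
Reflexive (axiom T): yes — every world is R-related to itself.
Euclidean (axiom 5): yes — any two successors of a common world are R-related.
So F validates K, KB, KTB, S5. The strongest is S5.

S5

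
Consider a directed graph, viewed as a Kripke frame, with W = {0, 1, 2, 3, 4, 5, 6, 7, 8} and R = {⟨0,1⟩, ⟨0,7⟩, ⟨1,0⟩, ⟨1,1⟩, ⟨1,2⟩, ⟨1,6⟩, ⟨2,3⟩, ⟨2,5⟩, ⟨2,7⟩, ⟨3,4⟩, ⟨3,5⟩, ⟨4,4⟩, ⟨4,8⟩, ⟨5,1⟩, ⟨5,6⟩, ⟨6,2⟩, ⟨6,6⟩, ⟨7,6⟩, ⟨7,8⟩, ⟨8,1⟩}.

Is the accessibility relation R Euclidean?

Euclidean: no — 0 R 1 and 0 R 7, but not 1 R 7.

No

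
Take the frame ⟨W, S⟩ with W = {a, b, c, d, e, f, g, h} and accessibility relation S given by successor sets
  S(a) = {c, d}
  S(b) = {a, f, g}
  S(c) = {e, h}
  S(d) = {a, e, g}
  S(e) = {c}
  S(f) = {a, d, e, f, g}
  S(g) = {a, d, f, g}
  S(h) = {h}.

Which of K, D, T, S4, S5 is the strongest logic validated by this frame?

Serial (axiom D): yes — every world has a successor (e.g. a S c).
Reflexive (axiom T): no — a is not related to itself.
Transitive (axiom 4): no — a S c and c S e, but not a S e.
Euclidean (axiom 5): no — a S c and a S d, but not c S d.
So F validates K, D; T would additionally require S to be reflexive. The strongest is D.

D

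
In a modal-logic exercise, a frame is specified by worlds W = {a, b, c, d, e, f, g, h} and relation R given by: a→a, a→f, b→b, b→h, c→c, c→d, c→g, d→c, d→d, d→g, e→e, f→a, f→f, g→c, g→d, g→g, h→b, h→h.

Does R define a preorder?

Reflexive: yes — every world is R-related to itself.
Transitive: yes — every two-step R-path is closed by a direct edge.
So R is a preorder.

Yes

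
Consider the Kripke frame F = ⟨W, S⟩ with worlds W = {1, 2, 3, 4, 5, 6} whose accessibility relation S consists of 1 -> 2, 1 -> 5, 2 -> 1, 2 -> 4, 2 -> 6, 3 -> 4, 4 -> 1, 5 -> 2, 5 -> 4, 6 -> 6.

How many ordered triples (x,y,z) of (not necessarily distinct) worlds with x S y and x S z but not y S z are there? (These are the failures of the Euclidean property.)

15

Enumerating: (1,2,2), (1,2,5), (1,5,5), (2,1,1), (2,1,4), (2,1,6), (2,4,4), (2,4,6), (2,6,1), (2,6,4), (3,4,4), (4,1,1), (5,2,2), (5,4,2), (5,4,4).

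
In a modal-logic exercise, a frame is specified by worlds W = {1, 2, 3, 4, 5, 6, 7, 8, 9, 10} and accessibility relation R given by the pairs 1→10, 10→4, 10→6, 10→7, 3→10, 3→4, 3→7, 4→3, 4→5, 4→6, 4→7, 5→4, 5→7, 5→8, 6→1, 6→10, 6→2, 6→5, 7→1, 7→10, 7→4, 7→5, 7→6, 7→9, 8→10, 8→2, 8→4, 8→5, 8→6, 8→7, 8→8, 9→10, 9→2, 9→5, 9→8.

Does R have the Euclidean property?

No

Euclidean: no — 10 R 6 and 10 R 4, but not 6 R 4.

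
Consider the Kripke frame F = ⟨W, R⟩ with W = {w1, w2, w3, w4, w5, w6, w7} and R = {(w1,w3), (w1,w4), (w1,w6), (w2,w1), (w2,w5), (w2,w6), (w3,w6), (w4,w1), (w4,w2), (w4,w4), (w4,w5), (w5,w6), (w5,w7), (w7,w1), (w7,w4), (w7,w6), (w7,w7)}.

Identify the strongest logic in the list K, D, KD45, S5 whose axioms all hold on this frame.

Serial (axiom D): no — w6 has no R-successor.
Euclidean (axiom 5): no — w1 R w3 and w1 R w4, but not w3 R w4.
Transitive (axiom 4): no — w1 R w4 and w4 R w2, but not w1 R w2.
Reflexive (axiom T): no — w1 is not related to itself.
So F validates K; D would additionally require R to be serial. The strongest is K.

K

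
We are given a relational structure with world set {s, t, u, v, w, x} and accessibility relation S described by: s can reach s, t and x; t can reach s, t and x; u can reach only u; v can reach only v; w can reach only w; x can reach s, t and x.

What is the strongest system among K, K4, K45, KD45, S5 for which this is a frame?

Transitive (axiom 4): yes — every two-step S-path is closed by a direct edge.
Euclidean (axiom 5): yes — any two successors of a common world are S-related.
Serial (axiom D): yes — every world has a successor (e.g. s S s).
Reflexive (axiom T): yes — every world is S-related to itself.
So F validates K, K4, K45, KD45, S5. The strongest is S5.

S5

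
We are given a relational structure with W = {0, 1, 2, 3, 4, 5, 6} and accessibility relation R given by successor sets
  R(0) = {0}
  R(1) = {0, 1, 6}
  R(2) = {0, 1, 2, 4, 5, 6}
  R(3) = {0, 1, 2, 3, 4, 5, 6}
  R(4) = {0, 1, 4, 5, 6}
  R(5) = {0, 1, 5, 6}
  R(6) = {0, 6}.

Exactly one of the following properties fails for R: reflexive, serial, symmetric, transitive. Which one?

Reflexive: yes — every world is R-related to itself.
Serial: yes — every world has a successor (e.g. 0 R 0).
Symmetric: no — 1 R 0 but not 0 R 1.
Transitive: yes — every two-step R-path is closed by a direct edge.
Only symmetric fails.

symmetric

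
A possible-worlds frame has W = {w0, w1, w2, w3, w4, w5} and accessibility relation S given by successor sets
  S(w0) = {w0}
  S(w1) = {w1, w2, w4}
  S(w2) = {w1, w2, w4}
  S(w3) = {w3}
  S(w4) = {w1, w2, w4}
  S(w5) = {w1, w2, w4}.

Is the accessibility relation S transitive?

Yes

Transitive: yes — every two-step S-path is closed by a direct edge.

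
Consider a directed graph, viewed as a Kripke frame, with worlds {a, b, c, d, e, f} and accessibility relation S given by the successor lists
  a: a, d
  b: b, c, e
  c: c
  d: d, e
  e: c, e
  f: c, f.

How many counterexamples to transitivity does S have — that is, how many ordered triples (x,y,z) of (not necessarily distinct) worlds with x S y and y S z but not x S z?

2

Enumerating: (a,d,e), (d,e,c).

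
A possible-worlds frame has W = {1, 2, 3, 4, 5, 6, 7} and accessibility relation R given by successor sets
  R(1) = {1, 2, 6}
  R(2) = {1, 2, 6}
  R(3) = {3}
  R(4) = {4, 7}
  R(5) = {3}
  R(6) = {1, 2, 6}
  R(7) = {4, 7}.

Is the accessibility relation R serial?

Yes

Serial: yes — every world has a successor (e.g. 1 R 1).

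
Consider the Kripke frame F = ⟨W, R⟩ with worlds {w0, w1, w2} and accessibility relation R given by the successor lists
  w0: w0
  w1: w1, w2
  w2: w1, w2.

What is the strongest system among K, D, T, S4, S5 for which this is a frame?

Serial (axiom D): yes — every world has a successor (e.g. w0 R w0).
Reflexive (axiom T): yes — every world is R-related to itself.
Transitive (axiom 4): yes — every two-step R-path is closed by a direct edge.
Euclidean (axiom 5): yes — any two successors of a common world are R-related.
So F validates K, D, T, S4, S5. The strongest is S5.

S5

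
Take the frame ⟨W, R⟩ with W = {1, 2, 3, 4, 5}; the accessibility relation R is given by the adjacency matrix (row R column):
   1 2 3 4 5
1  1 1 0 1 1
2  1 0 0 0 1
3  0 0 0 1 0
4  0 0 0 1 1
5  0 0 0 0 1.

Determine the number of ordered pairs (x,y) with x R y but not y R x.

5

Enumerating: (1,4), (1,5), (2,5), (3,4), (4,5).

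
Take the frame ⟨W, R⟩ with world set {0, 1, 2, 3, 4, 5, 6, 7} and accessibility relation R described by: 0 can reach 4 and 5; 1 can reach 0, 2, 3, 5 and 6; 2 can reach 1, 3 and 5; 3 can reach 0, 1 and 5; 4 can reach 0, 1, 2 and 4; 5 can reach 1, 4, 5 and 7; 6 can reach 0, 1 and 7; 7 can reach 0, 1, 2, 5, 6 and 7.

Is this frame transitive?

Transitive: no — 0 R 4 and 4 R 1, but not 0 R 1.

No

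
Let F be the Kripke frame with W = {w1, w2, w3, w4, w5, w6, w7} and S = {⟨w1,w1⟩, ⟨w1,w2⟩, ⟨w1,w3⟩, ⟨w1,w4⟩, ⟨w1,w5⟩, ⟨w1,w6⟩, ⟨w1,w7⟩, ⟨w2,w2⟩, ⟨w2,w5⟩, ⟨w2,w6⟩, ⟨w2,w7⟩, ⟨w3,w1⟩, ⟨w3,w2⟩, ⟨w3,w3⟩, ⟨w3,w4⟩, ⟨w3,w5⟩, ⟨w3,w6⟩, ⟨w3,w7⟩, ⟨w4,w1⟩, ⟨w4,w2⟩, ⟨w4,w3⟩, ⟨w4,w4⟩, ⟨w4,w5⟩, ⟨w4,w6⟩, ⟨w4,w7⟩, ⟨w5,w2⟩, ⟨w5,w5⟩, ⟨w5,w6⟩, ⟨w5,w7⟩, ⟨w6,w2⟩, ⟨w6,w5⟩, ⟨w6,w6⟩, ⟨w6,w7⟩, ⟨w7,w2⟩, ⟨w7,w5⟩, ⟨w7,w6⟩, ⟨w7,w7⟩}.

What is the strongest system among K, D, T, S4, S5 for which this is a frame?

Serial (axiom D): yes — every world has a successor (e.g. w1 S w1).
Reflexive (axiom T): yes — every world is S-related to itself.
Transitive (axiom 4): yes — every two-step S-path is closed by a direct edge.
Euclidean (axiom 5): no — w1 S w2 and w1 S w3, but not w2 S w3.
So F validates K, D, T, S4; S5 would additionally require S to be Euclidean. The strongest is S4.

S4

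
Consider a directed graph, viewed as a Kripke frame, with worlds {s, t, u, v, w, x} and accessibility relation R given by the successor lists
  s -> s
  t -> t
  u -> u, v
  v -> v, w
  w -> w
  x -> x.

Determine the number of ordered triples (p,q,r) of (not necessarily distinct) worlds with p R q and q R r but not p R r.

1

Enumerating: (u,v,w).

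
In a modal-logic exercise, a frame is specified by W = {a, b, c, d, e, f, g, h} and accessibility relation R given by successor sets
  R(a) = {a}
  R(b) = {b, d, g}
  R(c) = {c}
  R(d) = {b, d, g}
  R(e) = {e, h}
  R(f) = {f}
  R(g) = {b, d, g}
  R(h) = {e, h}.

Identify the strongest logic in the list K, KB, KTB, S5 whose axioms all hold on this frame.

S5

Symmetric (axiom B): yes — every pair in R has its reverse in R.
Reflexive (axiom T): yes — every world is R-related to itself.
Euclidean (axiom 5): yes — any two successors of a common world are R-related.
So F validates K, KB, KTB, S5. The strongest is S5.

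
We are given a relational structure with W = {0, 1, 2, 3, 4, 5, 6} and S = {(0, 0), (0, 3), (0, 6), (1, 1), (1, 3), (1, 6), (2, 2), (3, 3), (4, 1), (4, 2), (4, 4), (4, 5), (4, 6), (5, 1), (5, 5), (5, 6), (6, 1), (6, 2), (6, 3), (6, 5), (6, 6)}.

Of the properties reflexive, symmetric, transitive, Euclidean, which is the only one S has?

reflexive

Reflexive: yes — every world is S-related to itself.
Symmetric: no — 0 S 3 but not 3 S 0.
Transitive: no — 0 S 6 and 6 S 1, but not 0 S 1.
Euclidean: no — 0 S 3 and 0 S 6, but not 3 S 6.
Only reflexive holds.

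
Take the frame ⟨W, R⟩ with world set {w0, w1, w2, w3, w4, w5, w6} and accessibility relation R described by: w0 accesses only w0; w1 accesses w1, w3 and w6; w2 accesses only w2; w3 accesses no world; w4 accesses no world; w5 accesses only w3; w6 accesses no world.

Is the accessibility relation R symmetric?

Symmetric: no — w1 R w3 but not w3 R w1.

No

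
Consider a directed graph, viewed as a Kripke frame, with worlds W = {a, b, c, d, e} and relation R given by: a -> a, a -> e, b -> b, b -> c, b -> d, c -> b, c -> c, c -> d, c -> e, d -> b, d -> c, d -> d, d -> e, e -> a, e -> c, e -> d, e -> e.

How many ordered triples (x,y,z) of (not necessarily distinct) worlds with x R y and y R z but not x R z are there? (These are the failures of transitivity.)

Enumerating: (a,e,c), (a,e,d), (b,c,e), (b,d,e), (c,e,a), (d,e,a), (e,c,b), (e,d,b).

8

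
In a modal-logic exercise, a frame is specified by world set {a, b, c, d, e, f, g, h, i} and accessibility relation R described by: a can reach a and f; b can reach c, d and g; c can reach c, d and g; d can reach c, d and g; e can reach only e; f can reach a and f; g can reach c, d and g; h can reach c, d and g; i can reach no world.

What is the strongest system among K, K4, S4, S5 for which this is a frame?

Transitive (axiom 4): yes — every two-step R-path is closed by a direct edge.
Reflexive (axiom T): no — b is not related to itself.
Euclidean (axiom 5): yes — any two successors of a common world are R-related.
So F validates K, K4; S4 would additionally require R to be reflexive. The strongest is K4.

K4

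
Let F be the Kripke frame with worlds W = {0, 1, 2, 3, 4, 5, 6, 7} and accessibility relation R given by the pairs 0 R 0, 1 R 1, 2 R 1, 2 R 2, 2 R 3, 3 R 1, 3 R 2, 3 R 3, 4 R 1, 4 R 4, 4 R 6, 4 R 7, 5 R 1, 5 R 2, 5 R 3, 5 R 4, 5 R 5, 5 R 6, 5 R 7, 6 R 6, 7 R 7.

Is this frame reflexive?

Yes

Reflexive: yes — every world is R-related to itself.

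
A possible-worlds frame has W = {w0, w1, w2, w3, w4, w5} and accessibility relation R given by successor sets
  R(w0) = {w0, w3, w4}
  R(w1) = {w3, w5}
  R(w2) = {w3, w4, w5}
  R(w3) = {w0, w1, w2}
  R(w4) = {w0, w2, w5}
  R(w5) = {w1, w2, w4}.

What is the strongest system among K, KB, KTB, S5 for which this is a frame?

KB

Symmetric (axiom B): yes — every pair in R has its reverse in R.
Reflexive (axiom T): no — w1 is not related to itself.
Euclidean (axiom 5): no — w0 R w3 and w0 R w4, but not w3 R w4.
So F validates K, KB; KTB would additionally require R to be reflexive. The strongest is KB.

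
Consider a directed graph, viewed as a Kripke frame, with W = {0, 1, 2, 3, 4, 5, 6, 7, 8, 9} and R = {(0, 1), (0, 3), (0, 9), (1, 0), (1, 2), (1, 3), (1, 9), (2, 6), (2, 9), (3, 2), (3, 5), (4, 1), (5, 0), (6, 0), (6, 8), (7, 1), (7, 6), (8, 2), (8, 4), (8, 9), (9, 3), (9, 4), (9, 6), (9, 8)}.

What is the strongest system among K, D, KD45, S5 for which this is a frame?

Serial (axiom D): yes — every world has a successor (e.g. 0 R 1).
Euclidean (axiom 5): no — 0 R 3 and 0 R 1, but not 3 R 1.
Transitive (axiom 4): no — 0 R 1 and 1 R 2, but not 0 R 2.
Reflexive (axiom T): no — 0 is not related to itself.
So F validates K, D; KD45 would additionally require R to be Euclidean and transitive. The strongest is D.

D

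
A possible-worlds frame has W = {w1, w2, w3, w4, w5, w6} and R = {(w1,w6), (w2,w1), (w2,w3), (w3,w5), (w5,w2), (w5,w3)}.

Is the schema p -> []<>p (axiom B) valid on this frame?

No

Axiom B corresponds to the accessibility relation being symmetric.
Symmetric: no — w1 R w6 but not w6 R w1.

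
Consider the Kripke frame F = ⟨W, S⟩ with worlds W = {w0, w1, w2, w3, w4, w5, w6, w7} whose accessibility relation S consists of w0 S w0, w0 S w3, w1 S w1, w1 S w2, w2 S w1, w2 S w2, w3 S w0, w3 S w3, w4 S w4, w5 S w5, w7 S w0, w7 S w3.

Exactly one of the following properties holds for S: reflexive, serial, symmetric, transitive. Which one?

transitive

Reflexive: no — w6 is not related to itself.
Serial: no — w6 has no S-successor.
Symmetric: no — w7 S w0 but not w0 S w7.
Transitive: yes — every two-step S-path is closed by a direct edge.
Only transitive holds.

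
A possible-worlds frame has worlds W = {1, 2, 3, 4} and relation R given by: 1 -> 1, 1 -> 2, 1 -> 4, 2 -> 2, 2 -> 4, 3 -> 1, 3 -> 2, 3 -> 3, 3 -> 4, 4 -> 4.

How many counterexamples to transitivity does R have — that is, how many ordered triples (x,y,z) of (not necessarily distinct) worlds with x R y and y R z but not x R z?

R is transitive; there are no such tuples.

0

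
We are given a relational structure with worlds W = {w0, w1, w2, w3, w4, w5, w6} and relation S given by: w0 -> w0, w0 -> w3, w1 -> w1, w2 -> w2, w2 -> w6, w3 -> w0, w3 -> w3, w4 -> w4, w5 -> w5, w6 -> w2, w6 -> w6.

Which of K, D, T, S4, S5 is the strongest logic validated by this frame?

Serial (axiom D): yes — every world has a successor (e.g. w0 S w0).
Reflexive (axiom T): yes — every world is S-related to itself.
Transitive (axiom 4): yes — every two-step S-path is closed by a direct edge.
Euclidean (axiom 5): yes — any two successors of a common world are S-related.
So F validates K, D, T, S4, S5. The strongest is S5.

S5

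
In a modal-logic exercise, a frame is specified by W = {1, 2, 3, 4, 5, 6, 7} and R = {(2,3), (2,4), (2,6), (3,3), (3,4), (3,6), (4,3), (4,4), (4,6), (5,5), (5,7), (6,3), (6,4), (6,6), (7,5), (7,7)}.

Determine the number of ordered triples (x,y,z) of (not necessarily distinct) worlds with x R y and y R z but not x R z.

R is transitive; there are no such tuples.

0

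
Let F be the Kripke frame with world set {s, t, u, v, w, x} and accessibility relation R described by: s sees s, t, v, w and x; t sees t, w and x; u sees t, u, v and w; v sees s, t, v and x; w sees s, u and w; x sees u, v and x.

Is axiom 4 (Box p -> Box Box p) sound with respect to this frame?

By correspondence theory, 4 is valid on a frame iff R is transitive.
Transitive: no — s R w and w R u, but not s R u.

No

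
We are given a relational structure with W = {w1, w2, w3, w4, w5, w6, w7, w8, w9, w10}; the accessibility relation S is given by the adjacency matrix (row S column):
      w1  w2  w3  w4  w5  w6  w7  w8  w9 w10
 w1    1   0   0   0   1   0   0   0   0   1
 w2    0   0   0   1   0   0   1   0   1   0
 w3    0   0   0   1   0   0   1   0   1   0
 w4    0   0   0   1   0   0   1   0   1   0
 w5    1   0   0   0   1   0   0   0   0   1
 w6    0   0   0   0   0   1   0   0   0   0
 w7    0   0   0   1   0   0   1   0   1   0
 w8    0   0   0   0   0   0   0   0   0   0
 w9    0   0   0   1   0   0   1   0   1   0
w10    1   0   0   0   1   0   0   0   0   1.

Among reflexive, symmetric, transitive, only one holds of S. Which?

Reflexive: no — w2 is not related to itself.
Symmetric: no — w2 S w4 but not w4 S w2.
Transitive: yes — every two-step S-path is closed by a direct edge.
Only transitive holds.

transitive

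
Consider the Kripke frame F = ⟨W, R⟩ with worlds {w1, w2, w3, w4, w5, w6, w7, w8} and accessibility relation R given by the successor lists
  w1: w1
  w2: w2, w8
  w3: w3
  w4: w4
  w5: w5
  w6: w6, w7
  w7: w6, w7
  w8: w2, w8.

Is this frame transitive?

Transitive: yes — every two-step R-path is closed by a direct edge.

Yes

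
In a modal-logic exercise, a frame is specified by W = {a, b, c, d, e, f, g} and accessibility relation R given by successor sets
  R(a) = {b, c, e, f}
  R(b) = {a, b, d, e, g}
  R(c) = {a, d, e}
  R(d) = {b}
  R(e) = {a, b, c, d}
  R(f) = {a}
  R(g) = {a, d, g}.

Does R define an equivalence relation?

No

Reflexive: no — a is not related to itself.
Symmetric: no — b R g but not g R b.
Transitive: no — a R b and b R d, but not a R d.
So R is not an equivalence relation.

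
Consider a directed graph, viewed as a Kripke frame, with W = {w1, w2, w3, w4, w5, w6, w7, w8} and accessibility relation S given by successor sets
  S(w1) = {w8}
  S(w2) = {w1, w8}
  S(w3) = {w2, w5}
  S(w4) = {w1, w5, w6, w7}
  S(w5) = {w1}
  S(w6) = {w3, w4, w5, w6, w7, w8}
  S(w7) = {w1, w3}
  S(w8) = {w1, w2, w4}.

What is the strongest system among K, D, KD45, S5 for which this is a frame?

D

Serial (axiom D): yes — every world has a successor (e.g. w1 S w8).
Euclidean (axiom 5): no — w3 S w2 and w3 S w5, but not w2 S w5.
Transitive (axiom 4): no — w1 S w8 and w8 S w2, but not w1 S w2.
Reflexive (axiom T): no — w1 is not related to itself.
So F validates K, D; KD45 would additionally require S to be Euclidean and transitive. The strongest is D.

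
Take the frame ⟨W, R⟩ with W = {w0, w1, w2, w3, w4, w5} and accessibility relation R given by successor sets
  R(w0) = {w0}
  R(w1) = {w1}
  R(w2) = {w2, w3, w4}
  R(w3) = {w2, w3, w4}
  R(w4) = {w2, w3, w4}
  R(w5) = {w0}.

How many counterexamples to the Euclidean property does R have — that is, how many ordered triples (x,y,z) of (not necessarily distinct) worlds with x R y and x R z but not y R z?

R is Euclidean; there are no such tuples.

0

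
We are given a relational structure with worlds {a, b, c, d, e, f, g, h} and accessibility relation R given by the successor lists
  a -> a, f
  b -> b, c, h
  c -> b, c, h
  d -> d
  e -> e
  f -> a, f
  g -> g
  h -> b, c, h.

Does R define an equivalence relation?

Yes

Reflexive: yes — every world is R-related to itself.
Symmetric: yes — every pair in R has its reverse in R.
Transitive: yes — every two-step R-path is closed by a direct edge.
So R is an equivalence relation.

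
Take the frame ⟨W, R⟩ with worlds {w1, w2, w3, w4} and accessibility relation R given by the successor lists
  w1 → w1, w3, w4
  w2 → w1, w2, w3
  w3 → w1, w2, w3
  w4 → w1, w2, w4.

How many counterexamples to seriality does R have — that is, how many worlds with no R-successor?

R is serial; there are no such worlds.

0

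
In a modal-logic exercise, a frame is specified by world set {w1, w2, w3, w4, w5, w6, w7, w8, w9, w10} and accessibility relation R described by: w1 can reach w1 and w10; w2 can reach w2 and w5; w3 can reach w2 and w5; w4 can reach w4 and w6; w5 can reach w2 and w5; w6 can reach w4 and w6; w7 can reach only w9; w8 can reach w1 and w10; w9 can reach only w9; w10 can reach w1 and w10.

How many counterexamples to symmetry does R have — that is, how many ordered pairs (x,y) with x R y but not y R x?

5

Enumerating: (w3,w2), (w3,w5), (w7,w9), (w8,w1), (w8,w10).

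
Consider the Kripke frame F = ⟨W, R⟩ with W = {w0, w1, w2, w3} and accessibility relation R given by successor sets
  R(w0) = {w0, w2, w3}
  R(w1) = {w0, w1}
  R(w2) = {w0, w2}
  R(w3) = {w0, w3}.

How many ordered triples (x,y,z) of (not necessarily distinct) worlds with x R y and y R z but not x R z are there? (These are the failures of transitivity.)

Enumerating: (w1,w0,w2), (w1,w0,w3), (w2,w0,w3), (w3,w0,w2).

4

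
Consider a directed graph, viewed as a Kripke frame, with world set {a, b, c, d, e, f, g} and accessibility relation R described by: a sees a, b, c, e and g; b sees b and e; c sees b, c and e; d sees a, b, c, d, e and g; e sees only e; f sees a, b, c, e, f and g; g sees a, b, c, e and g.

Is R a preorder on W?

Yes

Reflexive: yes — every world is R-related to itself.
Transitive: yes — every two-step R-path is closed by a direct edge.
So R is a preorder.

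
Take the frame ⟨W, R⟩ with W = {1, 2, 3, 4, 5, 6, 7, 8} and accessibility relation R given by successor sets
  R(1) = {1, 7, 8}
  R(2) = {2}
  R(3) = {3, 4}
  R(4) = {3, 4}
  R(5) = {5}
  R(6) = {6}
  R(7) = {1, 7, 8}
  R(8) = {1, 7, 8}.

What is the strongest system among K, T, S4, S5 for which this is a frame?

Reflexive (axiom T): yes — every world is R-related to itself.
Transitive (axiom 4): yes — every two-step R-path is closed by a direct edge.
Euclidean (axiom 5): yes — any two successors of a common world are R-related.
So F validates K, T, S4, S5. The strongest is S5.

S5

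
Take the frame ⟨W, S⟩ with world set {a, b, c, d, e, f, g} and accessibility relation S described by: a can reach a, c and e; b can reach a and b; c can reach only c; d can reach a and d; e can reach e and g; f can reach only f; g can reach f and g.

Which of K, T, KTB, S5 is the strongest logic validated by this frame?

T

Reflexive (axiom T): yes — every world is S-related to itself.
Symmetric (axiom B): no — a S c but not c S a.
Euclidean (axiom 5): no — a S c and a S e, but not c S e.
So F validates K, T; KTB would additionally require S to be symmetric. The strongest is T.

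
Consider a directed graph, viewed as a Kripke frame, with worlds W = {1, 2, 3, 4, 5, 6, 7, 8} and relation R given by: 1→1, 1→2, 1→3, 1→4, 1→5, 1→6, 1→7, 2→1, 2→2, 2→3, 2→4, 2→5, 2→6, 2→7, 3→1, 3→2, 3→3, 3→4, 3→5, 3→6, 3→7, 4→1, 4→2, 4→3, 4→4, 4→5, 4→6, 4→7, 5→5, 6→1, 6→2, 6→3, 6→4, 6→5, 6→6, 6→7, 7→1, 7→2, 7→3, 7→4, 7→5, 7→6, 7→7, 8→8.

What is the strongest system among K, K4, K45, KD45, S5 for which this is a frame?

Transitive (axiom 4): yes — every two-step R-path is closed by a direct edge.
Euclidean (axiom 5): no — 1 R 5 and 1 R 2, but not 5 R 2.
Serial (axiom D): yes — every world has a successor (e.g. 1 R 1).
Reflexive (axiom T): yes — every world is R-related to itself.
So F validates K, K4; K45 would additionally require R to be Euclidean. The strongest is K4.

K4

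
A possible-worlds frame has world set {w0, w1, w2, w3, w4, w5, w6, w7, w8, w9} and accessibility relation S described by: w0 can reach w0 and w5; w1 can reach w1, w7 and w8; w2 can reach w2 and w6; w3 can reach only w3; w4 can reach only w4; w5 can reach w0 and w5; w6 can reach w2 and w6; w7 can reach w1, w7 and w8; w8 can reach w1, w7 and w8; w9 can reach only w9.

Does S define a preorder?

Reflexive: yes — every world is S-related to itself.
Transitive: yes — every two-step S-path is closed by a direct edge.
So S is a preorder.

Yes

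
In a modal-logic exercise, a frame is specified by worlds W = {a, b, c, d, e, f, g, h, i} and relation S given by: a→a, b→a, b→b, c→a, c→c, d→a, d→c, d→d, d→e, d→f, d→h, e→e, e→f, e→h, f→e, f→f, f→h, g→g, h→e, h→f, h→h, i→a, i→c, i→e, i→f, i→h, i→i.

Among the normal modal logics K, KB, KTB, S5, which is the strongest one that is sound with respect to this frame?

K

Symmetric (axiom B): no — b S a but not a S b.
Reflexive (axiom T): yes — every world is S-related to itself.
Euclidean (axiom 5): no — d S a and d S c, but not a S c.
So F validates K; KB would additionally require S to be symmetric. The strongest is K.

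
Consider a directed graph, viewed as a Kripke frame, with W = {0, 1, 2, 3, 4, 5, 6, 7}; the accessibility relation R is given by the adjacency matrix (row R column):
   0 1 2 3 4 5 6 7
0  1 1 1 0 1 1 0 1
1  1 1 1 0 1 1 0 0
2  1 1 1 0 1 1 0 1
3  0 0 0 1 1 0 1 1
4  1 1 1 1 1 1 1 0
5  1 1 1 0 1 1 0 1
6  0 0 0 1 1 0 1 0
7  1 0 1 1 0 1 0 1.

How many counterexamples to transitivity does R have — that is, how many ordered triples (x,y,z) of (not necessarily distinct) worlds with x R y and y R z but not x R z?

38

Enumerating: (0,4,3), (0,4,6), (0,7,3), (1,0,7), (1,2,7), (1,4,3), (1,4,6), (1,5,7), (2,4,3), (2,4,6), (2,7,3), (3,4,0), … and 26 more.
Total: 38.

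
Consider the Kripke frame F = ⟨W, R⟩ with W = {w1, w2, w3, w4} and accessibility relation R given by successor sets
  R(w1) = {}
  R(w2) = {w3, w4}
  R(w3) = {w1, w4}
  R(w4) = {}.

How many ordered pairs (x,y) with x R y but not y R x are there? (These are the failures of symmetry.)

Enumerating: (w2,w3), (w2,w4), (w3,w1), (w3,w4).

4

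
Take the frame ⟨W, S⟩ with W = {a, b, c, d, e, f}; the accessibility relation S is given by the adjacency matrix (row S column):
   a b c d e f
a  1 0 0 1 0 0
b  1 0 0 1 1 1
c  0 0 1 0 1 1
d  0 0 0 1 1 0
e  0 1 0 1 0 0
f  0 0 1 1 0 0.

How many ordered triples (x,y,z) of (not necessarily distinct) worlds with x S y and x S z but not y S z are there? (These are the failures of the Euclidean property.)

21

Enumerating: (a,d,a), (b,a,e), (b,a,f), (b,d,a), (b,d,f), (b,e,a), (b,e,e), (b,e,f), (b,f,a), (b,f,e), (b,f,f), (c,e,c), … and 9 more.
Total: 21.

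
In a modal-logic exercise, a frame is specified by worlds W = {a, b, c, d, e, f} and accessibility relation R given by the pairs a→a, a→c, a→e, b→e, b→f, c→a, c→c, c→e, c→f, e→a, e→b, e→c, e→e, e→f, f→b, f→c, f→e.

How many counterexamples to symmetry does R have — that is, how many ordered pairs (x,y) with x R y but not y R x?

0

R is symmetric; there are no such tuples.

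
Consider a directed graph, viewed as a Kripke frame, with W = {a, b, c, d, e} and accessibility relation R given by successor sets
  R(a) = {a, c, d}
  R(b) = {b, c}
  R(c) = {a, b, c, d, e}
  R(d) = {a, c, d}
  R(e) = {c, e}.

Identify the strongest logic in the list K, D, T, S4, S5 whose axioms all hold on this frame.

Serial (axiom D): yes — every world has a successor (e.g. a R a).
Reflexive (axiom T): yes — every world is R-related to itself.
Transitive (axiom 4): no — a R c and c R b, but not a R b.
Euclidean (axiom 5): no — c R a and c R b, but not a R b.
So F validates K, D, T; S4 would additionally require R to be transitive. The strongest is T.

T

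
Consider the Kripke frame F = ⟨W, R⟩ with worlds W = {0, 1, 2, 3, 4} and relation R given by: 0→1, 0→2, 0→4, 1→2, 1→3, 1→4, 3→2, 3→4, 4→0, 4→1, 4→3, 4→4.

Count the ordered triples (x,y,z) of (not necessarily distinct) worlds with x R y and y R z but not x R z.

11

Enumerating: (0,1,3), (0,4,0), (0,4,3), (1,4,0), (1,4,1), (3,4,0), (3,4,1), (3,4,3), (4,0,2), (4,1,2), (4,3,2).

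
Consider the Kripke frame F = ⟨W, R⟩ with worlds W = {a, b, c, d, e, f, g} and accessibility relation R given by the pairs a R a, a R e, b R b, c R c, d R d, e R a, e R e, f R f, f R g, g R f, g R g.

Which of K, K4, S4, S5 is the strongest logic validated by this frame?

S5

Transitive (axiom 4): yes — every two-step R-path is closed by a direct edge.
Reflexive (axiom T): yes — every world is R-related to itself.
Euclidean (axiom 5): yes — any two successors of a common world are R-related.
So F validates K, K4, S4, S5. The strongest is S5.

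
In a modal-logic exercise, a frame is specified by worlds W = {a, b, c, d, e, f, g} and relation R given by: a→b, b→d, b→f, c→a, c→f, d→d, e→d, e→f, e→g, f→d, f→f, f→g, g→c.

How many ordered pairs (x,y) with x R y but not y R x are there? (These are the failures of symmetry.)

Enumerating: (a,b), (b,d), (b,f), (c,a), (c,f), (e,d), (e,f), (e,g), (f,d), (f,g), (g,c).

11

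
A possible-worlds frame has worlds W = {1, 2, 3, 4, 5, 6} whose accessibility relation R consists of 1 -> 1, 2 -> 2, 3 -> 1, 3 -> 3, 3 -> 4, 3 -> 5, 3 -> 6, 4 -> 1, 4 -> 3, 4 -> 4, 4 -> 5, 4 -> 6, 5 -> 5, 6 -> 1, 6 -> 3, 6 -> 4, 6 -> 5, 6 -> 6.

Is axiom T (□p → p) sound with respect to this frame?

Yes

Axiom T corresponds to the accessibility relation being reflexive.
Reflexive: yes — every world is R-related to itself.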